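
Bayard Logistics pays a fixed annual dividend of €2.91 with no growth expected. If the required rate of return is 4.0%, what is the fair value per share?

Zero-growth DDM (perpetuity): P₀ = D/r = 2.91 / 0.04 = 72.7500

€72.75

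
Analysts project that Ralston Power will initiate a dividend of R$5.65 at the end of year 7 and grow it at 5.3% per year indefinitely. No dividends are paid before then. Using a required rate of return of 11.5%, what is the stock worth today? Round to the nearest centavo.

Deferred-dividend DDM. At t=6 the remaining stream is a growing perpetuity with first payment D_7 = 5.65.
V_6 = D_7/(r−g) = 5.65/(0.115−0.053) = 91.1290
P₀ = V_6/(1+r)^6 = 91.1290/(1+0.115)^6 = 47.4250

R$47.43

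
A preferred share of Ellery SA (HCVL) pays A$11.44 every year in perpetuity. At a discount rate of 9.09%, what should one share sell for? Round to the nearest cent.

Zero-growth DDM (perpetuity): P₀ = D/r = 11.44 / 0.0909 = 125.8526

A$125.85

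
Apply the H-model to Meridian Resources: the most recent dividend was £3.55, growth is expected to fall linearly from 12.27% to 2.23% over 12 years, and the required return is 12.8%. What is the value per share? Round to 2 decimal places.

£54.57

H-model: P₀ = D₀[(1+g_L) + H(g_S−g_L)]/(r−g_L), with H = 12/2 = 6.
P₀ = 3.55 × [(1+0.0223) + 6×(0.1227−0.0223)] / (0.128−0.0223)
   = 3.55 × 1.6247 / 0.1057 = 54.5666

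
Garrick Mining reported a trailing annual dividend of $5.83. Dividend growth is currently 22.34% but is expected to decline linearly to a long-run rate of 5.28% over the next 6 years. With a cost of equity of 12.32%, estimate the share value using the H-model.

H-model: P₀ = D₀[(1+g_L) + H(g_S−g_L)]/(r−g_L), with H = 6/2 = 3.
P₀ = 5.83 × [(1+0.0528) + 3×(0.2234−0.0528)] / (0.1232−0.0528)
   = 5.83 × 1.5646 / 0.0704 = 129.5684

$129.57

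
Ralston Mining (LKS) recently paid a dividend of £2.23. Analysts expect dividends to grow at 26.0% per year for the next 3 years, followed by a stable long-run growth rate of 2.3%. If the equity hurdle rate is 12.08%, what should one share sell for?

Two-stage DDM. Project D₁…D_3 at 0.26, terminal growth 0.023, discount at r = 0.1208.
D_1 = 2.8098
D_2 = 3.5403
D_3 = 4.4608
Terminal value at t=3: TV = D_4/(r−g) = 4.5634/(0.1208−0.023) = 46.6609
P₀ = 2.8098/(1+0.1208)^1 + 3.5403/(1+0.1208)^2 + 4.4608/(1+0.1208)^3 + 46.6609/(1+0.1208)^3 = 41.6349

£41.63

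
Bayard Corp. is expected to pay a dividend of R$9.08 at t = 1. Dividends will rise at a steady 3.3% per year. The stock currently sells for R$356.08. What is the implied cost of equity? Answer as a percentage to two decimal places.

5.85%

Rearranging the constant-growth DDM: r = D₁/P₀ + g.
r = 9.0800 / 356.08 + 0.033 = 0.02550 + 0.033 = 0.05850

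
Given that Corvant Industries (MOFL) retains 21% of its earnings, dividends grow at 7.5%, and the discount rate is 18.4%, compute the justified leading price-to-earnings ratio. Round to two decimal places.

7.25

Payout ratio b = 1 − 0.21 = 0.79.
Justified leading P/E = b/(r−g) = 0.79/(0.184−0.075) = 7.2477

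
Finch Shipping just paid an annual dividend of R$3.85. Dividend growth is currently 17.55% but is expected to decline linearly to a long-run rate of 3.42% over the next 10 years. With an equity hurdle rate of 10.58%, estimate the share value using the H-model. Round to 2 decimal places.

R$93.60

H-model: P₀ = D₀[(1+g_L) + H(g_S−g_L)]/(r−g_L), with H = 10/2 = 5.
P₀ = 3.85 × [(1+0.0342) + 5×(0.1755−0.0342)] / (0.1058−0.0342)
   = 3.85 × 1.7407 / 0.0716 = 93.5991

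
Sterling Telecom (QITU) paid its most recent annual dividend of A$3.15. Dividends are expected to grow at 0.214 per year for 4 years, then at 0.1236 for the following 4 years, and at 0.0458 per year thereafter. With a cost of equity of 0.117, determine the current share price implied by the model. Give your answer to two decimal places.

A$99.52

Three-stage DDM. Project D₁…D_8; terminal Gordon value at t=8 with g = 0.0458; discount at r = 0.117.
D_1 = 3.8241
D_2 = 4.6425
D_3 = 5.6359
D_4 = 6.8420
D_5 = 7.6877
D_6 = 8.6379
D_7 = 9.7056
D_8 = 10.9052
TV_8 = 11.4046/(0.117−0.0458) = 160.1773
P₀ = Σ Dₜ/(1+r)ᵗ + TV_8/(1+r)^8 = 99.5213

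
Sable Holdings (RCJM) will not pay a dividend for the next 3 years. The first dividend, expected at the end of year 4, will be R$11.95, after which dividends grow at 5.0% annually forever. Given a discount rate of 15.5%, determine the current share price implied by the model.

R$73.86

Deferred-dividend DDM. At t=3 the remaining stream is a growing perpetuity with first payment D_4 = 11.95.
V_3 = D_4/(r−g) = 11.95/(0.155−0.05) = 113.8095
P₀ = V_3/(1+r)^3 = 113.8095/(1+0.155)^3 = 73.8640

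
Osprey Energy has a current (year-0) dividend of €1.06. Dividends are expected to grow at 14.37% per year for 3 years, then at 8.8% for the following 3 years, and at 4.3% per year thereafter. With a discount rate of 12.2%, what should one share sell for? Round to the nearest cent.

€19.99

Three-stage DDM. Project D₁…D_6; terminal Gordon value at t=6 with g = 0.043; discount at r = 0.122.
D_1 = 1.2123
D_2 = 1.3865
D_3 = 1.5858
D_4 = 1.7253
D_5 = 1.8772
D_6 = 2.0423
TV_6 = 2.1302/(0.122−0.043) = 26.9641
P₀ = Σ Dₜ/(1+r)ᵗ + TV_6/(1+r)^6 = 19.9881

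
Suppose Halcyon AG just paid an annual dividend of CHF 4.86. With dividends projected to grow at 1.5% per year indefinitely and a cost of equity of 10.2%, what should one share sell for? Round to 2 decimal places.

Gordon growth model: P₀ = D₁/(r − g). D₁ = 4.86 × (1 + 0.015) = 4.9329.
P₀ = 4.9329 / (0.102 − 0.015) = 4.9329 / 0.087 = 56.7000

CHF 56.70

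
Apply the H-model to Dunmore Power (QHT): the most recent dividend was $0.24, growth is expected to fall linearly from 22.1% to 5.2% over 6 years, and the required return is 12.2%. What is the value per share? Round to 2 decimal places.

$5.35

H-model: P₀ = D₀[(1+g_L) + H(g_S−g_L)]/(r−g_L), with H = 6/2 = 3.
P₀ = 0.24 × [(1+0.052) + 3×(0.221−0.052)] / (0.122−0.052)
   = 0.24 × 1.5590 / 0.07 = 5.3451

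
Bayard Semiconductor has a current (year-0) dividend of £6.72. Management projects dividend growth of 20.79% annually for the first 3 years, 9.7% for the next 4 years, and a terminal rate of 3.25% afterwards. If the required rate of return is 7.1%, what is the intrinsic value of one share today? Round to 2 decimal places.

Three-stage DDM. Project D₁…D_7; terminal Gordon value at t=7 with g = 0.0325; discount at r = 0.071.
D_1 = 8.1171
D_2 = 9.8046
D_3 = 11.8430
D_4 = 12.9918
D_5 = 14.2520
D_6 = 15.6344
D_7 = 17.1510
TV_7 = 17.7084/(0.071−0.0325) = 459.9579
P₀ = Σ Dₜ/(1+r)ᵗ + TV_7/(1+r)^7 = 351.2982

£351.30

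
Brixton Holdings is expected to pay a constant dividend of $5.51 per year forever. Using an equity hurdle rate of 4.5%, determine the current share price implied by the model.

Zero-growth DDM (perpetuity): P₀ = D/r = 5.51 / 0.045 = 122.4444

$122.44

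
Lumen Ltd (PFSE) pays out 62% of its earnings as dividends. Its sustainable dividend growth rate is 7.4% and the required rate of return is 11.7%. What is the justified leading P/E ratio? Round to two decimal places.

14.42

Justified leading P/E = b/(r−g) = 0.62/(0.117−0.074) = 14.4186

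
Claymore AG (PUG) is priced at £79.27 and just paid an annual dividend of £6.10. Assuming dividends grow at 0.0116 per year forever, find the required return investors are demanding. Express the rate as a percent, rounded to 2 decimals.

Rearranging the constant-growth DDM: r = D₁/P₀ + g.
D₁ = 6.10 × (1 + 0.0116) = 6.1708.
r = 6.1708 / 79.27 + 0.0116 = 0.07784 + 0.0116 = 0.08944

8.94%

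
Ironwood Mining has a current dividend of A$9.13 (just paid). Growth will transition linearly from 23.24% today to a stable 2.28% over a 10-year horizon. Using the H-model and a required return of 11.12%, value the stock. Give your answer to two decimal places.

A$213.87

H-model: P₀ = D₀[(1+g_L) + H(g_S−g_L)]/(r−g_L), with H = 10/2 = 5.
P₀ = 9.13 × [(1+0.0228) + 5×(0.2324−0.0228)] / (0.1112−0.0228)
   = 9.13 × 2.0708 / 0.0884 = 213.8733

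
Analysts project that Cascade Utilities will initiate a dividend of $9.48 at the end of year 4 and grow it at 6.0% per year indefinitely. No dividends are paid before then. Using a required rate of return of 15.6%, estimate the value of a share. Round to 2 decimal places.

$63.92

Deferred-dividend DDM. At t=3 the remaining stream is a growing perpetuity with first payment D_4 = 9.48.
V_3 = D_4/(r−g) = 9.48/(0.156−0.06) = 98.7500
P₀ = V_3/(1+r)^3 = 98.7500/(1+0.156)^3 = 63.9239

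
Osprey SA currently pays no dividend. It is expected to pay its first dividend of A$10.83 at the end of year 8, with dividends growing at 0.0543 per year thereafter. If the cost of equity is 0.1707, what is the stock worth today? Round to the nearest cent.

A$30.87

Deferred-dividend DDM. At t=7 the remaining stream is a growing perpetuity with first payment D_8 = 10.83.
V_7 = D_8/(r−g) = 10.83/(0.1707−0.0543) = 93.0412
P₀ = V_7/(1+r)^7 = 93.0412/(1+0.1707)^7 = 30.8714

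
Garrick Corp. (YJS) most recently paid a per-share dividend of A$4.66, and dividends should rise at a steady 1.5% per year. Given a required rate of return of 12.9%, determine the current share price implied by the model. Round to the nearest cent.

A$41.49

Gordon growth model: P₀ = D₁/(r − g). D₁ = 4.66 × (1 + 0.015) = 4.7299.
P₀ = 4.7299 / (0.129 − 0.015) = 4.7299 / 0.114 = 41.4904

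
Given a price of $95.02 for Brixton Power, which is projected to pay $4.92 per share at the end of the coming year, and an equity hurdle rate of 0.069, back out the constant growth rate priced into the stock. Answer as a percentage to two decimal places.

1.72%

From P₀ = D₁/(r − g), the implied growth is g = r − D₁/P₀.
g = 0.069 − 4.92/95.02 = 0.069 − 0.05178 = 0.01722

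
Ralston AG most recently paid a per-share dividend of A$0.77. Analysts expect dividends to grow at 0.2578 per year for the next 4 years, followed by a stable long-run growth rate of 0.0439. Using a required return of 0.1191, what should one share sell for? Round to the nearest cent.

A$21.22

Two-stage DDM. Project D₁…D_4 at 0.2578, terminal growth 0.0439, discount at r = 0.1191.
D_1 = 0.9685
D_2 = 1.2182
D_3 = 1.5322
D_4 = 1.9272
Terminal value at t=4: TV = D_5/(r−g) = 2.0119/(0.1191−0.0439) = 26.7533
P₀ = 0.9685/(1+0.1191)^1 + 1.2182/(1+0.1191)^2 + 1.5322/(1+0.1191)^3 + 1.9272/(1+0.1191)^4 + 26.7533/(1+0.1191)^4 = 21.2171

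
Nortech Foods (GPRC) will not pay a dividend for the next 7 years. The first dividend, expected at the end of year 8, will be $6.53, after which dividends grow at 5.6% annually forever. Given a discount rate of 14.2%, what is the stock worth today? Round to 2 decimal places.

$29.97

Deferred-dividend DDM. At t=7 the remaining stream is a growing perpetuity with first payment D_8 = 6.53.
V_7 = D_8/(r−g) = 6.53/(0.142−0.056) = 75.9302
P₀ = V_7/(1+r)^7 = 75.9302/(1+0.142)^7 = 29.9745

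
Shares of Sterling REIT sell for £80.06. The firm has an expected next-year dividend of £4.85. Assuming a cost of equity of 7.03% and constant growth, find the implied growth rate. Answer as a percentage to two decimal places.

0.97%

From P₀ = D₁/(r − g), the implied growth is g = r − D₁/P₀.
g = 0.0703 − 4.85/80.06 = 0.0703 − 0.06058 = 0.00972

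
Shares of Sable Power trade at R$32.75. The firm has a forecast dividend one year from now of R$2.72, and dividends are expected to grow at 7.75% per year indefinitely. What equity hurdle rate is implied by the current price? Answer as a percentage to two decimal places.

16.06%

Rearranging the constant-growth DDM: r = D₁/P₀ + g.
r = 2.7200 / 32.75 + 0.0775 = 0.08305 + 0.0775 = 0.16055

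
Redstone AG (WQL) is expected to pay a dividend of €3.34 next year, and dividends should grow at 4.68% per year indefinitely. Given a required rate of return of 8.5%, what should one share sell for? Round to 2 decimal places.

€87.43

Gordon growth model: P₀ = D₁/(r − g), with D₁ = 3.34 given directly.
P₀ = 3.3400 / (0.085 − 0.0468) = 3.3400 / 0.0382 = 87.4346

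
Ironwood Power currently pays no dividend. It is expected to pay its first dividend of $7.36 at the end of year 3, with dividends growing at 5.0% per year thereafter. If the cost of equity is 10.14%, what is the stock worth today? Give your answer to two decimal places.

Deferred-dividend DDM. At t=2 the remaining stream is a growing perpetuity with first payment D_3 = 7.36.
V_2 = D_3/(r−g) = 7.36/(0.1014−0.05) = 143.1907
P₀ = V_2/(1+r)^2 = 143.1907/(1+0.1014)^2 = 118.0387

$118.04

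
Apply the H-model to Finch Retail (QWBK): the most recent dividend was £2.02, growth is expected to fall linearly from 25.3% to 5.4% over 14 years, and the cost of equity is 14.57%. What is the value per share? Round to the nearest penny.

H-model: P₀ = D₀[(1+g_L) + H(g_S−g_L)]/(r−g_L), with H = 14/2 = 7.
P₀ = 2.02 × [(1+0.054) + 7×(0.253−0.054)] / (0.1457−0.054)
   = 2.02 × 2.4470 / 0.0917 = 53.9034

£53.90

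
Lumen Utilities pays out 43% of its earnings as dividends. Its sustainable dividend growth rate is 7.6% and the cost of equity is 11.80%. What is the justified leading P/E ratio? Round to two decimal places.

10.24

Justified leading P/E = b/(r−g) = 0.43/(0.118−0.076) = 10.2381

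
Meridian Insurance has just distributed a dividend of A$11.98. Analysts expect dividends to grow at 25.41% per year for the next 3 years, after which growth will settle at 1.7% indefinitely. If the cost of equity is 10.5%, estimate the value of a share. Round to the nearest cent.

Two-stage DDM. Project D₁…D_3 at 0.2541, terminal growth 0.017, discount at r = 0.105.
D_1 = 15.0241
D_2 = 18.8417
D_3 = 23.6294
Terminal value at t=3: TV = D_4/(r−g) = 24.0311/(0.105−0.017) = 273.0811
P₀ = 15.0241/(1+0.105)^1 + 18.8417/(1+0.105)^2 + 23.6294/(1+0.105)^3 + 273.0811/(1+0.105)^3 = 248.9381

A$248.94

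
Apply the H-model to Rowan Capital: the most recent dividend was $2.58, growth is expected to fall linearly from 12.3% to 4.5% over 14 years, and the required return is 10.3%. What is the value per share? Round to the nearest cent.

H-model: P₀ = D₀[(1+g_L) + H(g_S−g_L)]/(r−g_L), with H = 14/2 = 7.
P₀ = 2.58 × [(1+0.045) + 7×(0.123−0.045)] / (0.103−0.045)
   = 2.58 × 1.5910 / 0.058 = 70.7721

$70.77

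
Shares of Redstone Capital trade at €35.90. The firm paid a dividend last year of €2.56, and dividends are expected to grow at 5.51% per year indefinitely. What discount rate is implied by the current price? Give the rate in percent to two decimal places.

13.03%

Rearranging the constant-growth DDM: r = D₁/P₀ + g.
D₁ = 2.56 × (1 + 0.0551) = 2.7011.
r = 2.7011 / 35.90 + 0.0551 = 0.07524 + 0.0551 = 0.13034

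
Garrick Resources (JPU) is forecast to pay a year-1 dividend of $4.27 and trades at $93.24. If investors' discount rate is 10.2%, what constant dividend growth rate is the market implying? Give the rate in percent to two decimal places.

From P₀ = D₁/(r − g), the implied growth is g = r − D₁/P₀.
g = 0.102 − 4.27/93.24 = 0.102 − 0.04580 = 0.05620

5.62%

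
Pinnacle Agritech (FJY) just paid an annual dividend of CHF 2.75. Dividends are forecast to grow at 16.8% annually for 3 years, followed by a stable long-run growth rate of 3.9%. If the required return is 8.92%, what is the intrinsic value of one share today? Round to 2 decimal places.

CHF 79.69

Two-stage DDM. Project D₁…D_3 at 0.168, terminal growth 0.039, discount at r = 0.0892.
D_1 = 3.2120
D_2 = 3.7516
D_3 = 4.3819
Terminal value at t=3: TV = D_4/(r−g) = 4.5528/(0.0892−0.039) = 90.6929
P₀ = 3.2120/(1+0.0892)^1 + 3.7516/(1+0.0892)^2 + 4.3819/(1+0.0892)^3 + 90.6929/(1+0.0892)^3 = 79.6883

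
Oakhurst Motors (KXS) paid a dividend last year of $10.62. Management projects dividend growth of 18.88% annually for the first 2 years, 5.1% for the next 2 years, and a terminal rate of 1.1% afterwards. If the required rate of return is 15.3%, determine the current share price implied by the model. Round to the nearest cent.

Three-stage DDM. Project D₁…D_4; terminal Gordon value at t=4 with g = 0.011; discount at r = 0.153.
D_1 = 12.6251
D_2 = 15.0087
D_3 = 15.7741
D_4 = 16.5786
TV_4 = 16.7610/(0.153−0.011) = 118.0349
P₀ = Σ Dₜ/(1+r)ᵗ + TV_4/(1+r)^4 = 108.6982

$108.70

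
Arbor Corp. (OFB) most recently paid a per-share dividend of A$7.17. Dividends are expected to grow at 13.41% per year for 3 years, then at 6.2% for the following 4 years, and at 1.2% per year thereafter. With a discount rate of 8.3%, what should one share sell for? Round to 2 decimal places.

A$163.49

Three-stage DDM. Project D₁…D_7; terminal Gordon value at t=7 with g = 0.012; discount at r = 0.083.
D_1 = 8.1315
D_2 = 9.2219
D_3 = 10.4586
D_4 = 11.1070
D_5 = 11.7957
D_6 = 12.5270
D_7 = 13.3037
TV_7 = 13.4633/(0.083−0.012) = 189.6241
P₀ = Σ Dₜ/(1+r)ᵗ + TV_7/(1+r)^7 = 163.4889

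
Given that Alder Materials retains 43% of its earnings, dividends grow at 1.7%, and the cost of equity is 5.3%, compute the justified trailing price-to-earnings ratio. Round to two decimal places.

Payout ratio b = 1 − 0.43 = 0.57.
Justified trailing P/E = b(1+g)/(r−g) = 0.57×(1+0.017)/(0.053−0.017) = 16.1025

16.10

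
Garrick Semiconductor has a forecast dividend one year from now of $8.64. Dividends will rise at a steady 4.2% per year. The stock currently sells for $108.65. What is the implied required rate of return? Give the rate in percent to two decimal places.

12.15%

Rearranging the constant-growth DDM: r = D₁/P₀ + g.
r = 8.6400 / 108.65 + 0.042 = 0.07952 + 0.042 = 0.12152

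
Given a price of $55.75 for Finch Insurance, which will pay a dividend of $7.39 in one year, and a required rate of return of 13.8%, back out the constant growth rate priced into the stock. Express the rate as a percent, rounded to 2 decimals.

0.54%

From P₀ = D₁/(r − g), the implied growth is g = r − D₁/P₀.
g = 0.138 − 7.39/55.75 = 0.138 − 0.13256 = 0.00544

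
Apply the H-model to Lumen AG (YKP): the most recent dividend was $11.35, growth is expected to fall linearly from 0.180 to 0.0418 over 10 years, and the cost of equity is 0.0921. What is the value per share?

H-model: P₀ = D₀[(1+g_L) + H(g_S−g_L)]/(r−g_L), with H = 10/2 = 5.
P₀ = 11.35 × [(1+0.0418) + 5×(0.18−0.0418)] / (0.0921−0.0418)
   = 11.35 × 1.7328 / 0.0503 = 390.9996

$391.00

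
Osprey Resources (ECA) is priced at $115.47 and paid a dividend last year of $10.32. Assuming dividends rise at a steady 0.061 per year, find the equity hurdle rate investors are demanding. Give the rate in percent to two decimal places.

Rearranging the constant-growth DDM: r = D₁/P₀ + g.
D₁ = 10.32 × (1 + 0.061) = 10.9495.
r = 10.9495 / 115.47 + 0.061 = 0.09483 + 0.061 = 0.15583

15.58%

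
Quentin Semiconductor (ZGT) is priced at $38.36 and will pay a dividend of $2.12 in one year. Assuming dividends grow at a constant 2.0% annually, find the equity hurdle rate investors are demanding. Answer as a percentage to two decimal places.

7.53%

Rearranging the constant-growth DDM: r = D₁/P₀ + g.
r = 2.1200 / 38.36 + 0.02 = 0.05527 + 0.02 = 0.07527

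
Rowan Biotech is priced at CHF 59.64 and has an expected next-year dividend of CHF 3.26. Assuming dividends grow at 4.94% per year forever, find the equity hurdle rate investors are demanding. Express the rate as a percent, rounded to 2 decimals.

10.41%

Rearranging the constant-growth DDM: r = D₁/P₀ + g.
r = 3.2600 / 59.64 + 0.0494 = 0.05466 + 0.0494 = 0.10406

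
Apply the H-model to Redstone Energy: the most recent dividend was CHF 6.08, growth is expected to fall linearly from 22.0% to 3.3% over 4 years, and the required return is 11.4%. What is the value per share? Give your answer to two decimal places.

CHF 105.61

H-model: P₀ = D₀[(1+g_L) + H(g_S−g_L)]/(r−g_L), with H = 4/2 = 2.
P₀ = 6.08 × [(1+0.033) + 2×(0.22−0.033)] / (0.114−0.033)
   = 6.08 × 1.4070 / 0.081 = 105.6119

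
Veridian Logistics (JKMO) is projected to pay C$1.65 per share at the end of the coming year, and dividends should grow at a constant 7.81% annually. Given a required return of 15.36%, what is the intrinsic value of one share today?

Gordon growth model: P₀ = D₁/(r − g), with D₁ = 1.65 given directly.
P₀ = 1.6500 / (0.1536 − 0.0781) = 1.6500 / 0.0755 = 21.8543

C$21.85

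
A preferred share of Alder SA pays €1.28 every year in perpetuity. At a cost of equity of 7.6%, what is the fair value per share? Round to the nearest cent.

Zero-growth DDM (perpetuity): P₀ = D/r = 1.28 / 0.076 = 16.8421

€16.84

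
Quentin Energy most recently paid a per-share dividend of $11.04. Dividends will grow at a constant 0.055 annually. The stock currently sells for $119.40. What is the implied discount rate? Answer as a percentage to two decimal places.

Rearranging the constant-growth DDM: r = D₁/P₀ + g.
D₁ = 11.04 × (1 + 0.055) = 11.6472.
r = 11.6472 / 119.40 + 0.055 = 0.09755 + 0.055 = 0.15255

15.25%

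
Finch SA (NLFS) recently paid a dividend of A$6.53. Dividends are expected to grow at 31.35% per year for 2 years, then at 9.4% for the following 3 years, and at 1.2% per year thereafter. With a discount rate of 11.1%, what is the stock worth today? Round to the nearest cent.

A$132.48

Three-stage DDM. Project D₁…D_5; terminal Gordon value at t=5 with g = 0.012; discount at r = 0.111.
D_1 = 8.5772
D_2 = 11.2661
D_3 = 12.3251
D_4 = 13.4837
D_5 = 14.7511
TV_5 = 14.9281/(0.111−0.012) = 150.7893
P₀ = Σ Dₜ/(1+r)ᵗ + TV_5/(1+r)^5 = 132.4843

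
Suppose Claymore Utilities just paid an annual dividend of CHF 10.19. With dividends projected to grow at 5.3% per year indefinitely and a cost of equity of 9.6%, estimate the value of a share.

CHF 249.54

Gordon growth model: P₀ = D₁/(r − g). D₁ = 10.19 × (1 + 0.053) = 10.7301.
P₀ = 10.7301 / (0.096 − 0.053) = 10.7301 / 0.043 = 249.5365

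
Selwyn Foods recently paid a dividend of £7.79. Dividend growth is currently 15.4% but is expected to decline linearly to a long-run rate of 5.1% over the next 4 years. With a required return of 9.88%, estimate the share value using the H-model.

£204.85

H-model: P₀ = D₀[(1+g_L) + H(g_S−g_L)]/(r−g_L), with H = 4/2 = 2.
P₀ = 7.79 × [(1+0.051) + 2×(0.154−0.051)] / (0.0988−0.051)
   = 7.79 × 1.2570 / 0.0478 = 204.8542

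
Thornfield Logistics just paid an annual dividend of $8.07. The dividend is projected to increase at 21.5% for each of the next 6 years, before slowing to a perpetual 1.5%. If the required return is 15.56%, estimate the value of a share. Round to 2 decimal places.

Two-stage DDM. Project D₁…D_6 at 0.215, terminal growth 0.015, discount at r = 0.1556.
D_1 = 9.8051
D_2 = 11.9131
D_3 = 14.4745
D_4 = 17.5865
D_5 = 21.3676
D_6 = 25.9616
Terminal value at t=6: TV = D_7/(r−g) = 26.3510/(0.1556−0.015) = 187.4183
P₀ = 9.8051/(1+0.1556)^1 + 11.9131/(1+0.1556)^2 + 14.4745/(1+0.1556)^3 + 17.5865/(1+0.1556)^4 + 21.3676/(1+0.1556)^5 + 25.9616/(1+0.1556)^6 + 187.4183/(1+0.1556)^6 = 136.6155

$136.62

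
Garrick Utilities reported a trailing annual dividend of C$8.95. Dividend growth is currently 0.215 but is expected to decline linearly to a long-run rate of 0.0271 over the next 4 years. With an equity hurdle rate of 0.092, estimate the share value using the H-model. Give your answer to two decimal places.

C$193.47

H-model: P₀ = D₀[(1+g_L) + H(g_S−g_L)]/(r−g_L), with H = 4/2 = 2.
P₀ = 8.95 × [(1+0.0271) + 2×(0.215−0.0271)] / (0.092−0.0271)
   = 8.95 × 1.4029 / 0.0649 = 193.4662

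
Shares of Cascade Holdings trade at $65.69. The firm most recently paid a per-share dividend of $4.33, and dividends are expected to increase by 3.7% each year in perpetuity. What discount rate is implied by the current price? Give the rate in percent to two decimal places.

10.54%

Rearranging the constant-growth DDM: r = D₁/P₀ + g.
D₁ = 4.33 × (1 + 0.037) = 4.4902.
r = 4.4902 / 65.69 + 0.037 = 0.06835 + 0.037 = 0.10535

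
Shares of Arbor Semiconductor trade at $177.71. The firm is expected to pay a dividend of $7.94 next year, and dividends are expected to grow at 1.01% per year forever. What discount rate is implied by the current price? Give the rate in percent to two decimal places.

5.48%

Rearranging the constant-growth DDM: r = D₁/P₀ + g.
r = 7.9400 / 177.71 + 0.0101 = 0.04468 + 0.0101 = 0.05478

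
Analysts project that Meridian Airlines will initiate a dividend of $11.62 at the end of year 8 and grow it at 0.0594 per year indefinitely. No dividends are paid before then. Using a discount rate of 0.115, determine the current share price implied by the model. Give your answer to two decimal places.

Deferred-dividend DDM. At t=7 the remaining stream is a growing perpetuity with first payment D_8 = 11.62.
V_7 = D_8/(r−g) = 11.62/(0.115−0.0594) = 208.9928
P₀ = V_7/(1+r)^7 = 208.9928/(1+0.115)^7 = 97.5455

$97.55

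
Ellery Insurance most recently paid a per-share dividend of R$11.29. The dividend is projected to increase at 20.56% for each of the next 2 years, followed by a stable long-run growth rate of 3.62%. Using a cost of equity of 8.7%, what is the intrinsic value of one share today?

R$309.69

Two-stage DDM. Project D₁…D_2 at 0.2056, terminal growth 0.0362, discount at r = 0.087.
D_1 = 13.6112
D_2 = 16.4097
Terminal value at t=2: TV = D_3/(r−g) = 17.0037/(0.087−0.0362) = 334.7189
P₀ = 13.6112/(1+0.087)^1 + 16.4097/(1+0.087)^2 + 334.7189/(1+0.087)^2 = 309.6933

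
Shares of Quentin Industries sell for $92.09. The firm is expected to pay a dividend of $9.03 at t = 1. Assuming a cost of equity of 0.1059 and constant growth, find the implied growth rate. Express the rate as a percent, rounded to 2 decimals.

From P₀ = D₁/(r − g), the implied growth is g = r − D₁/P₀.
g = 0.1059 − 9.03/92.09 = 0.1059 − 0.09806 = 0.00784

0.78%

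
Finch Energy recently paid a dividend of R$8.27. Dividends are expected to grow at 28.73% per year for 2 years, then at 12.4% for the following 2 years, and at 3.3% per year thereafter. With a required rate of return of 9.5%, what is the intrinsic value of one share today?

R$245.58

Three-stage DDM. Project D₁…D_4; terminal Gordon value at t=4 with g = 0.033; discount at r = 0.095.
D_1 = 10.6460
D_2 = 13.7046
D_3 = 15.4039
D_4 = 17.3140
TV_4 = 17.8854/(0.095−0.033) = 288.4738
P₀ = Σ Dₜ/(1+r)ᵗ + TV_4/(1+r)^4 = 245.5827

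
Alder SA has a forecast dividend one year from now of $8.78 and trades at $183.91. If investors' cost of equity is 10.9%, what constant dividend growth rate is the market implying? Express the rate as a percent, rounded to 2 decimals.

From P₀ = D₁/(r − g), the implied growth is g = r − D₁/P₀.
g = 0.109 − 8.78/183.91 = 0.109 − 0.04774 = 0.06126

6.13%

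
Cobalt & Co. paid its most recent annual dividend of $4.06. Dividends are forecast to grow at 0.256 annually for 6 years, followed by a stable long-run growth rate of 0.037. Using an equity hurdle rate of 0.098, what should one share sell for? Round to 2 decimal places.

Two-stage DDM. Project D₁…D_6 at 0.256, terminal growth 0.037, discount at r = 0.098.
D_1 = 5.0994
D_2 = 6.4048
D_3 = 8.0444
D_4 = 10.1038
D_5 = 12.6904
D_6 = 15.9391
Terminal value at t=6: TV = D_7/(r−g) = 16.5288/(0.098−0.037) = 270.9647
P₀ = 5.0994/(1+0.098)^1 + 6.4048/(1+0.098)^2 + 8.0444/(1+0.098)^3 + 10.1038/(1+0.098)^4 + 12.6904/(1+0.098)^5 + 15.9391/(1+0.098)^6 + 270.9647/(1+0.098)^6 = 194.6647

$194.66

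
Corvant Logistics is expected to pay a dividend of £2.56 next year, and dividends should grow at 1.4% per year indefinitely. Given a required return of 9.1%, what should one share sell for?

Gordon growth model: P₀ = D₁/(r − g), with D₁ = 2.56 given directly.
P₀ = 2.5600 / (0.091 − 0.014) = 2.5600 / 0.077 = 33.2468

£33.25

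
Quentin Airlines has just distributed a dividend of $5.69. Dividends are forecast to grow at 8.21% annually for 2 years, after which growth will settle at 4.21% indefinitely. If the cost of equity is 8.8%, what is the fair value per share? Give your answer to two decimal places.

$139.07

Two-stage DDM. Project D₁…D_2 at 0.0821, terminal growth 0.0421, discount at r = 0.088.
D_1 = 6.1571
D_2 = 6.6627
Terminal value at t=2: TV = D_3/(r−g) = 6.9431/(0.088−0.0421) = 151.2669
P₀ = 6.1571/(1+0.088)^1 + 6.6627/(1+0.088)^2 + 151.2669/(1+0.088)^2 = 139.0744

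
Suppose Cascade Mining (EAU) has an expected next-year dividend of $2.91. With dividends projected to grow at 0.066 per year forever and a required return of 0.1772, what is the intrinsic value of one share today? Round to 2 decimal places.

Gordon growth model: P₀ = D₁/(r − g), with D₁ = 2.91 given directly.
P₀ = 2.9100 / (0.1772 − 0.066) = 2.9100 / 0.1112 = 26.1691

$26.17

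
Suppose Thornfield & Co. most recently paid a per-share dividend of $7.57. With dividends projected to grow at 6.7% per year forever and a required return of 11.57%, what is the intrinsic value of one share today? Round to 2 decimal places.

Gordon growth model: P₀ = D₁/(r − g). D₁ = 7.57 × (1 + 0.067) = 8.0772.
P₀ = 8.0772 / (0.1157 − 0.067) = 8.0772 / 0.0487 = 165.8561

$165.86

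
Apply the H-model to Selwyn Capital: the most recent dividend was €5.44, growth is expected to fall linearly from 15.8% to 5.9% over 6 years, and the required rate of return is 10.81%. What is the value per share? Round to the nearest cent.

€150.24

H-model: P₀ = D₀[(1+g_L) + H(g_S−g_L)]/(r−g_L), with H = 6/2 = 3.
P₀ = 5.44 × [(1+0.059) + 3×(0.158−0.059)] / (0.1081−0.059)
   = 5.44 × 1.3560 / 0.0491 = 150.2371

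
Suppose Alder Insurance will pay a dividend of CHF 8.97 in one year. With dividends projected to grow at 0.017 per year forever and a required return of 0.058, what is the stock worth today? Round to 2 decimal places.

Gordon growth model: P₀ = D₁/(r − g), with D₁ = 8.97 given directly.
P₀ = 8.9700 / (0.058 − 0.017) = 8.9700 / 0.041 = 218.7805

CHF 218.78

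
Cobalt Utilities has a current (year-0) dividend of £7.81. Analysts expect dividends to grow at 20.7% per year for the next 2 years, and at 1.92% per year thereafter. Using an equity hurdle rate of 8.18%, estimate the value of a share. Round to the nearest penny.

Two-stage DDM. Project D₁…D_2 at 0.207, terminal growth 0.0192, discount at r = 0.0818.
D_1 = 9.4267
D_2 = 11.3780
Terminal value at t=2: TV = D_3/(r−g) = 11.5964/(0.0818−0.0192) = 185.2468
P₀ = 9.4267/(1+0.0818)^1 + 11.3780/(1+0.0818)^2 + 185.2468/(1+0.0818)^2 = 176.7274

£176.73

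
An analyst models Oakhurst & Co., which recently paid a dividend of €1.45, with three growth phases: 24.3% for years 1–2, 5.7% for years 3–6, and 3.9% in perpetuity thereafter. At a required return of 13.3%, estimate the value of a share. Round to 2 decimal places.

Three-stage DDM. Project D₁…D_6; terminal Gordon value at t=6 with g = 0.039; discount at r = 0.133.
D_1 = 1.8023
D_2 = 2.2403
D_3 = 2.3680
D_4 = 2.5030
D_5 = 2.6457
D_6 = 2.7965
TV_6 = 2.9055/(0.133−0.039) = 30.9099
P₀ = Σ Dₜ/(1+r)ᵗ + TV_6/(1+r)^6 = 23.8344

€23.83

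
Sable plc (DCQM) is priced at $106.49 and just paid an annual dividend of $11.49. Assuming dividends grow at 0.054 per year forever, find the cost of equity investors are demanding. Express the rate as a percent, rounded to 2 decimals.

16.77%

Rearranging the constant-growth DDM: r = D₁/P₀ + g.
D₁ = 11.49 × (1 + 0.054) = 12.1105.
r = 12.1105 / 106.49 + 0.054 = 0.11372 + 0.054 = 0.16772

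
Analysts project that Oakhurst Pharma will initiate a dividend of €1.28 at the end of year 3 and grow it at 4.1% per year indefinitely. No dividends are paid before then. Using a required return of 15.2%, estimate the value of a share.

€8.69

Deferred-dividend DDM. At t=2 the remaining stream is a growing perpetuity with first payment D_3 = 1.28.
V_2 = D_3/(r−g) = 1.28/(0.152−0.041) = 11.5315
P₀ = V_2/(1+r)^2 = 11.5315/(1+0.152)^2 = 8.6892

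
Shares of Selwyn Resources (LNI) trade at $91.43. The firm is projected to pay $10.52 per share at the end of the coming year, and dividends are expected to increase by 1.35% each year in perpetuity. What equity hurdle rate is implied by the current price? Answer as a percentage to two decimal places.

12.86%

Rearranging the constant-growth DDM: r = D₁/P₀ + g.
r = 10.5200 / 91.43 + 0.0135 = 0.11506 + 0.0135 = 0.12856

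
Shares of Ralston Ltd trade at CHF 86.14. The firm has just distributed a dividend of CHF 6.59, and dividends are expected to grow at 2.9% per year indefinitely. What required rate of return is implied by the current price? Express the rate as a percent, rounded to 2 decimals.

Rearranging the constant-growth DDM: r = D₁/P₀ + g.
D₁ = 6.59 × (1 + 0.029) = 6.7811.
r = 6.7811 / 86.14 + 0.029 = 0.07872 + 0.029 = 0.10772

10.77%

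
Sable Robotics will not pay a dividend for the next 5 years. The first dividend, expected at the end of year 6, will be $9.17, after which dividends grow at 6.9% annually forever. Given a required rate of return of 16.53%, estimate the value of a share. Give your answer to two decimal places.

$44.32

Deferred-dividend DDM. At t=5 the remaining stream is a growing perpetuity with first payment D_6 = 9.17.
V_5 = D_6/(r−g) = 9.17/(0.1653−0.069) = 95.2233
P₀ = V_5/(1+r)^5 = 95.2233/(1+0.1653)^5 = 44.3154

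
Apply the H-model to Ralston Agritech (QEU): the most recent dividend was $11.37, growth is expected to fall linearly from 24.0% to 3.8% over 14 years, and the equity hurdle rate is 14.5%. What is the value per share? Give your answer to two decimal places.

H-model: P₀ = D₀[(1+g_L) + H(g_S−g_L)]/(r−g_L), with H = 14/2 = 7.
P₀ = 11.37 × [(1+0.038) + 7×(0.24−0.038)] / (0.145−0.038)
   = 11.37 × 2.4520 / 0.107 = 260.5536

$260.55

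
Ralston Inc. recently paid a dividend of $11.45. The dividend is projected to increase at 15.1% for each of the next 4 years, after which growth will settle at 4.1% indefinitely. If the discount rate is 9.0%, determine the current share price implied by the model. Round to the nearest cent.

Two-stage DDM. Project D₁…D_4 at 0.151, terminal growth 0.041, discount at r = 0.09.
D_1 = 13.1789
D_2 = 15.1690
D_3 = 17.4595
D_4 = 20.0959
Terminal value at t=4: TV = D_5/(r−g) = 20.9198/(0.09−0.041) = 426.9347
P₀ = 13.1789/(1+0.09)^1 + 15.1690/(1+0.09)^2 + 17.4595/(1+0.09)^3 + 20.0959/(1+0.09)^4 + 426.9347/(1+0.09)^4 = 355.0278

$355.03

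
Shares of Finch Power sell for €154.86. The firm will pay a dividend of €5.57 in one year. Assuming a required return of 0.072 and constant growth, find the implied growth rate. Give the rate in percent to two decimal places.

3.60%

From P₀ = D₁/(r − g), the implied growth is g = r − D₁/P₀.
g = 0.072 − 5.57/154.86 = 0.072 − 0.03597 = 0.03603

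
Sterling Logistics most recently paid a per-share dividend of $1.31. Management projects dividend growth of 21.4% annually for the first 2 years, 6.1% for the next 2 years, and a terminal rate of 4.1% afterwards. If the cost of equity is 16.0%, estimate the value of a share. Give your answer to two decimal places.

$15.82

Three-stage DDM. Project D₁…D_4; terminal Gordon value at t=4 with g = 0.041; discount at r = 0.16.
D_1 = 1.5903
D_2 = 1.9307
D_3 = 2.0484
D_4 = 2.1734
TV_4 = 2.2625/(0.16−0.041) = 19.0127
P₀ = Σ Dₜ/(1+r)ᵗ + TV_4/(1+r)^4 = 15.8190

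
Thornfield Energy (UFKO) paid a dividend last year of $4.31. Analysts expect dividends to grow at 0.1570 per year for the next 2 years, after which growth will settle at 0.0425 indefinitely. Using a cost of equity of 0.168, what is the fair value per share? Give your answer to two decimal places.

$43.63

Two-stage DDM. Project D₁…D_2 at 0.157, terminal growth 0.0425, discount at r = 0.168.
D_1 = 4.9867
D_2 = 5.7696
Terminal value at t=2: TV = D_3/(r−g) = 6.0148/(0.168−0.0425) = 47.9266
P₀ = 4.9867/(1+0.168)^1 + 5.7696/(1+0.168)^2 + 47.9266/(1+0.168)^2 = 43.6296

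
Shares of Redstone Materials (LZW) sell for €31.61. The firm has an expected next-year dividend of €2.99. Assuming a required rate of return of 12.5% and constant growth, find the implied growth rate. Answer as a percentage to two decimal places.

From P₀ = D₁/(r − g), the implied growth is g = r − D₁/P₀.
g = 0.125 − 2.99/31.61 = 0.125 − 0.09459 = 0.03041

3.04%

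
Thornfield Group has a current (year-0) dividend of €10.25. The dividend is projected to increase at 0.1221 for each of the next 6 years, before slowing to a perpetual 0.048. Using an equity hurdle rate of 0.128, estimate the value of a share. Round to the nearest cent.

Two-stage DDM. Project D₁…D_6 at 0.1221, terminal growth 0.048, discount at r = 0.128.
D_1 = 11.5015
D_2 = 12.9059
D_3 = 14.4817
D_4 = 16.2499
D_5 = 18.2340
D_6 = 20.4604
Terminal value at t=6: TV = D_7/(r−g) = 21.4425/(0.128−0.048) = 268.0307
P₀ = 11.5015/(1+0.128)^1 + 12.9059/(1+0.128)^2 + 14.4817/(1+0.128)^3 + 16.2499/(1+0.128)^4 + 18.2340/(1+0.128)^5 + 20.4604/(1+0.128)^6 + 268.0307/(1+0.128)^6 = 190.4997

€190.50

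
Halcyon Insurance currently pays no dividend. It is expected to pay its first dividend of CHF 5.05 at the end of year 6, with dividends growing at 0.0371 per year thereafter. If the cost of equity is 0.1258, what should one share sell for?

Deferred-dividend DDM. At t=5 the remaining stream is a growing perpetuity with first payment D_6 = 5.05.
V_5 = D_6/(r−g) = 5.05/(0.1258−0.0371) = 56.9335
P₀ = V_5/(1+r)^5 = 56.9335/(1+0.1258)^5 = 31.4819

CHF 31.48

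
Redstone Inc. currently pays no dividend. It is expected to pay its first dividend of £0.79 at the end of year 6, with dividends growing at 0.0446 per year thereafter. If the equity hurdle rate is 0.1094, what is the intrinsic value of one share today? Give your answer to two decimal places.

Deferred-dividend DDM. At t=5 the remaining stream is a growing perpetuity with first payment D_6 = 0.79.
V_5 = D_6/(r−g) = 0.79/(0.1094−0.0446) = 12.1914
P₀ = V_5/(1+r)^5 = 12.1914/(1+0.1094)^5 = 7.2546

£7.25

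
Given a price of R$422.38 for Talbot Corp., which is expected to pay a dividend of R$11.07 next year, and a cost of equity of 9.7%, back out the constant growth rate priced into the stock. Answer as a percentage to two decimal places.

7.08%

From P₀ = D₁/(r − g), the implied growth is g = r − D₁/P₀.
g = 0.097 − 11.07/422.38 = 0.097 − 0.02621 = 0.07079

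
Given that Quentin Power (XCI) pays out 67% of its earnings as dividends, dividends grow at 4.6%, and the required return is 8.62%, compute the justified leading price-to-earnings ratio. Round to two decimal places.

16.67

Justified leading P/E = b/(r−g) = 0.67/(0.0862−0.046) = 16.6667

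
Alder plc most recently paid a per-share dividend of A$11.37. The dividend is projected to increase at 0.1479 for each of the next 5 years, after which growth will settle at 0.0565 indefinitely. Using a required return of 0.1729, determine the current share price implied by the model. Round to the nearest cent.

Two-stage DDM. Project D₁…D_5 at 0.1479, terminal growth 0.0565, discount at r = 0.1729.
D_1 = 13.0516
D_2 = 14.9820
D_3 = 17.1978
D_4 = 19.7413
D_5 = 22.6611
Terminal value at t=5: TV = D_6/(r−g) = 23.9414/(0.1729−0.0565) = 205.6825
P₀ = 13.0516/(1+0.1729)^1 + 14.9820/(1+0.1729)^2 + 17.1978/(1+0.1729)^3 + 19.7413/(1+0.1729)^4 + 22.6611/(1+0.1729)^5 + 205.6825/(1+0.1729)^5 = 145.9765

A$145.98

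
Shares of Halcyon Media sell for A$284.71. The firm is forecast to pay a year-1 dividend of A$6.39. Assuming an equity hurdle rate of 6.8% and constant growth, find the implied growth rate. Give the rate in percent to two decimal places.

4.56%

From P₀ = D₁/(r − g), the implied growth is g = r − D₁/P₀.
g = 0.068 − 6.39/284.71 = 0.068 − 0.02244 = 0.04556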